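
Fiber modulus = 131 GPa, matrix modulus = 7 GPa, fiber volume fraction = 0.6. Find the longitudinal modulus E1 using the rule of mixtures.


E1 = Ef*Vf + Em*(1-Vf) = 131*0.6 + 7*0.4 = 81.4 GPa

81.4 GPa


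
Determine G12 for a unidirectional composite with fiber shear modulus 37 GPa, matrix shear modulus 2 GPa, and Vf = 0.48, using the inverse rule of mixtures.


1/G12 = Vf/Gf + (1-Vf)/Gm = 0.48/37 + 0.52/2
G12 = 3.66 GPa

3.66 GPa


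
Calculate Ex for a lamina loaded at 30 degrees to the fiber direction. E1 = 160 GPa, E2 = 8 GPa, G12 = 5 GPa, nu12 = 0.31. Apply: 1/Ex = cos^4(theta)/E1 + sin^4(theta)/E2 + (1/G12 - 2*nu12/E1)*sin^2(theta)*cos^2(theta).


cos^4(30) = 0.5625, sin^4(30) = 0.0625, sin^2(30)*cos^2(30) = 0.1875
1/G12 - 2*nu12/E1 = 1/5 - 2*0.31/160 = 0.196125 GPa^-1
1/Ex = 0.5625/160 + 0.0625/8 + 0.196125*0.1875 = 0.0481016 GPa^-1
Ex = 20.79 GPa

20.79 GPa


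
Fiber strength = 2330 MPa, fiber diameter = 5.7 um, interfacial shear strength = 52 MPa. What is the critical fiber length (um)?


Lc = sigma_f * d / (2 * tau_i) = 2330 * 5.7 / (2 * 52) = 127.7 um

127.7 um


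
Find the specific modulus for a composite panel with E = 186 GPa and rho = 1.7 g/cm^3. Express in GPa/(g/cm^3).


Specific stiffness = E/rho = 186/1.7 = 109.4 GPa/(g/cm^3)

109.4 GPa/(g/cm^3)


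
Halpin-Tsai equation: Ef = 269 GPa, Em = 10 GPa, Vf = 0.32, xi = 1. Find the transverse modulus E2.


eta = (Ef/Em - 1)/(Ef/Em + xi) = (26.9 - 1)/(26.9 + 1) = 0.9283
E2 = Em*(1+xi*eta*Vf)/(1-eta*Vf) = 18.45 GPa

18.45 GPa


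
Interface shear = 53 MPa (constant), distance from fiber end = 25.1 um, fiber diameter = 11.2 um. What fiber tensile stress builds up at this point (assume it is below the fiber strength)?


Force balance: sigma_f * (pi*d^2/4) = tau * (pi*d) * x  ->  sigma_f = 4 * tau * x / d
sigma_f = 4 * 53 * 25.1 / 11.2 = 475.1 MPa

475.1 MPa


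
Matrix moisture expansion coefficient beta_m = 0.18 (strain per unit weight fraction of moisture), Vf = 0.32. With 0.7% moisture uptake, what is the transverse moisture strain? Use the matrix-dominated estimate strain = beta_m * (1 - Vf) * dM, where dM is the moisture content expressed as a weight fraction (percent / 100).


dM = 0.7/100 = 0.007
strain = beta_m * (1-Vf) * dM = 0.18 * 0.68 * 0.007 = 0.0008568

0.0008568


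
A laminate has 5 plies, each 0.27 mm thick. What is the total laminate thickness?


h = n * t_ply = 5 * 0.27 = 1.35 mm

1.35 mm


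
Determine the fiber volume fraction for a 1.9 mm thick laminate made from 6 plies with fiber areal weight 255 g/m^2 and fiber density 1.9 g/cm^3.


Vf = n * FAW / (rho_f * h * 1000) = 6 * 255 / (1.9 * 1.9 * 1000) = 0.4238

0.4238


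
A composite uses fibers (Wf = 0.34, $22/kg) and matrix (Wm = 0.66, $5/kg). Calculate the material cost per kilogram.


Cost = cost_f*Wf + cost_m*Wm = 22*0.34 + 5*0.66 = $10.78/kg

$10.78/kg


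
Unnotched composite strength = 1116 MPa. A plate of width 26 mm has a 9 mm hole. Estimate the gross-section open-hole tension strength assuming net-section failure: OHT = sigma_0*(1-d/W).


OHT = sigma_0*(1-d/W) = 1116*(1-9/26) = 729.7 MPa

729.7 MPa


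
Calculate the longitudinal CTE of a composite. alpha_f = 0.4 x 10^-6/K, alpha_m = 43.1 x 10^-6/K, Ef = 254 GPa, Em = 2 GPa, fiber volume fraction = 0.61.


E1 = Ef*Vf + Em*(1-Vf) = 155.72
alpha_1 = (alpha_f*Ef*Vf + alpha_m*Em*(1-Vf))/E1 = 0.61 x 10^-6/K

0.61 x 10^-6/K


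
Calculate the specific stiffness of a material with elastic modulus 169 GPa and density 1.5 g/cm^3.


Specific stiffness = E/rho = 169/1.5 = 112.7 GPa/(g/cm^3)

112.7 GPa/(g/cm^3)


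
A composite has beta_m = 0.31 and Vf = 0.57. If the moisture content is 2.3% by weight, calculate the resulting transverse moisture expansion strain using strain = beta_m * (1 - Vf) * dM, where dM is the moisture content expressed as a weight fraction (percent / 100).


dM = 2.3/100 = 0.023
strain = beta_m * (1-Vf) * dM = 0.31 * 0.43 * 0.023 = 0.0030659

0.0030659


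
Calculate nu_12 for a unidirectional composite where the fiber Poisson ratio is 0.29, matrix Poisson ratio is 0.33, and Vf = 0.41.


nu_12 = nu_f*Vf + nu_m*(1-Vf) = 0.29*0.41 + 0.33*0.59 = 0.3136

0.3136


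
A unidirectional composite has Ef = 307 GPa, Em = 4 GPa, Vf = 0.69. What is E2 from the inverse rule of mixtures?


1/E2 = Vf/Ef + (1-Vf)/Em = 0.69/307 + 0.31/4
E2 = 12.54 GPa

12.54 GPa


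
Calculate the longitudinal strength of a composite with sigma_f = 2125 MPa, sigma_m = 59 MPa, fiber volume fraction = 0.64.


sigma_1 = sigma_f*Vf + sigma_m*(1-Vf) = 2125*0.64 + 59*0.36 = 1381.2 MPa

1381.2 MPa


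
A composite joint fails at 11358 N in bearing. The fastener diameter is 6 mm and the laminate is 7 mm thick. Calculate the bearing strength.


sigma_br = F/(d*h) = 11358/(6*7) = 270.4 MPa

270.4 MPa


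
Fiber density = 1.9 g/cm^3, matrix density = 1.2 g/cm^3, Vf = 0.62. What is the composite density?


rho_c = rho_f*Vf + rho_m*(1-Vf) = 1.9*0.62 + 1.2*0.38 = 1.634 g/cm^3

1.634 g/cm^3


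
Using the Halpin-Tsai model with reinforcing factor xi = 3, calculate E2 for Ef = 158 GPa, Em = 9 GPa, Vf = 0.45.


eta = (Ef/Em - 1)/(Ef/Em + xi) = (17.5556 - 1)/(17.5556 + 3) = 0.8054
E2 = Em*(1+xi*eta*Vf)/(1-eta*Vf) = 29.46 GPa

29.46 GPa


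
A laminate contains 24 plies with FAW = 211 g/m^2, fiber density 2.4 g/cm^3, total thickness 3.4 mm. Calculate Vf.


Vf = n * FAW / (rho_f * h * 1000) = 24 * 211 / (2.4 * 3.4 * 1000) = 0.6206

0.6206


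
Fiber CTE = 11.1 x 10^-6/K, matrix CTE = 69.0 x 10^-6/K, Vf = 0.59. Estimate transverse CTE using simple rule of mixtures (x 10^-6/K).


alpha_2 = alpha_f*Vf + alpha_m*(1-Vf) = 11.1*0.59 + 69.0*0.41 = 34.8 x 10^-6/K

34.8 x 10^-6/K


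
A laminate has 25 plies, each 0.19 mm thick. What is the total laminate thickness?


h = n * t_ply = 25 * 0.19 = 4.75 mm

4.75 mm


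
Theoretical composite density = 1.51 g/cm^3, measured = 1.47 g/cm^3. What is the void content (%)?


Void% = (rho_theo - rho_actual)/rho_theo * 100 = (1.51 - 1.47)/1.51 * 100 = 2.65%

2.65%


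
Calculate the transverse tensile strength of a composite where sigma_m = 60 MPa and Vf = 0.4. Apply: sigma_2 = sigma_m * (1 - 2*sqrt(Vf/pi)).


factor = 1 - 2*sqrt(0.4/pi) = 0.2864
sigma_2 = 60 * 0.2864 = 17.18 MPa

17.18 MPa


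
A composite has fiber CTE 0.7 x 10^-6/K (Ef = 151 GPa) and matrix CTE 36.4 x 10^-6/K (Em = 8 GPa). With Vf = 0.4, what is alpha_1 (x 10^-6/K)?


E1 = Ef*Vf + Em*(1-Vf) = 65.2
alpha_1 = (alpha_f*Ef*Vf + alpha_m*Em*(1-Vf))/E1 = 3.33 x 10^-6/K

3.33 x 10^-6/K


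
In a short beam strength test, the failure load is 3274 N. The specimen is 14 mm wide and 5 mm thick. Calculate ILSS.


ILSS = 3F/(4bh) = 3*3274/(4*14*5) = 35.08 MPa

35.08 MPa


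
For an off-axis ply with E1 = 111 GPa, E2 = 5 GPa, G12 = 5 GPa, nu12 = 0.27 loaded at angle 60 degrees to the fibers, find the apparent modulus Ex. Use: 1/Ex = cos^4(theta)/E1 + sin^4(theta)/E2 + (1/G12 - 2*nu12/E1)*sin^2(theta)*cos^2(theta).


cos^4(60) = 0.0625, sin^4(60) = 0.5625, sin^2(60)*cos^2(60) = 0.1875
1/G12 - 2*nu12/E1 = 1/5 - 2*0.27/111 = 0.195135 GPa^-1
1/Ex = 0.0625/111 + 0.5625/5 + 0.195135*0.1875 = 0.1496509 GPa^-1
Ex = 6.68 GPa

6.68 GPa


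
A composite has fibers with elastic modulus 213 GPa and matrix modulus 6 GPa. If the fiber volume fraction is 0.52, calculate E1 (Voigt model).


E1 = Ef*Vf + Em*(1-Vf) = 213*0.52 + 6*0.48 = 113.64 GPa

113.64 GPa


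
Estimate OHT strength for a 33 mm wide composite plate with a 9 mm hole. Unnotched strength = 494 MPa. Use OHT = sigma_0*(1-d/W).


OHT = sigma_0*(1-d/W) = 494*(1-9/33) = 359.3 MPa

359.3 MPa


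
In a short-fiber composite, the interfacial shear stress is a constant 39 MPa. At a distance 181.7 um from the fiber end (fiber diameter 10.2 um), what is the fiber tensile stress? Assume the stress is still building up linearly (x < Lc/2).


Force balance: sigma_f * (pi*d^2/4) = tau * (pi*d) * x  ->  sigma_f = 4 * tau * x / d
sigma_f = 4 * 39 * 181.7 / 10.2 = 2778.9 MPa

2778.9 MPa


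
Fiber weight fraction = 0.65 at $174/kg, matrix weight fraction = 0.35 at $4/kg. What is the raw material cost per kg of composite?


Cost = cost_f*Wf + cost_m*Wm = 174*0.65 + 4*0.35 = $114.5/kg

$114.5/kg


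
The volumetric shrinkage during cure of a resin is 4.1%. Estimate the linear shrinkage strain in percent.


Linear shrinkage ≈ vol_shrink/3 = 4.1/3 = 1.367%

1.367%


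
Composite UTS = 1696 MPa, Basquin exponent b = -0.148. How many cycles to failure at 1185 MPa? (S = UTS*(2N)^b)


N = 0.5 * (S/UTS)^(1/b) = 0.5 * (1185/1696)^(1/-0.148) = 5.6370 cycles

5.6370 cycles


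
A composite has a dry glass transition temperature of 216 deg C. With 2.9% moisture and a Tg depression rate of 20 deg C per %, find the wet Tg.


Tg_wet = Tg_dry - k*moisture = 216 - 20*2.9 = 158.0 deg C

158.0 deg C


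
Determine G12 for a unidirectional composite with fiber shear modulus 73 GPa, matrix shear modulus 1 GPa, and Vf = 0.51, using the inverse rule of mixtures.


1/G12 = Vf/Gf + (1-Vf)/Gm = 0.51/73 + 0.49/1
G12 = 2.01 GPa

2.01 GPa


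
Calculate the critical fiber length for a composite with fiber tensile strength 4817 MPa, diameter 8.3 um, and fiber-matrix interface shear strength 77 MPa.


Lc = sigma_f * d / (2 * tau_i) = 4817 * 8.3 / (2 * 77) = 259.6 um

259.6 um


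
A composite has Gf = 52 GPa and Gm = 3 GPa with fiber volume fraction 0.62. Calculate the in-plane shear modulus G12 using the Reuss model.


1/G12 = Vf/Gf + (1-Vf)/Gm = 0.62/52 + 0.38/3
G12 = 7.22 GPa

7.22 GPa


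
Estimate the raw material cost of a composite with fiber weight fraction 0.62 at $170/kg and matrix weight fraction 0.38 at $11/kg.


Cost = cost_f*Wf + cost_m*Wm = 170*0.62 + 11*0.38 = $109.58/kg

$109.58/kg


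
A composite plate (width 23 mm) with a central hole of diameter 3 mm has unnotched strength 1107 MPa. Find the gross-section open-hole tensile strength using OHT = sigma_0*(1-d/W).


OHT = sigma_0*(1-d/W) = 1107*(1-3/23) = 962.6 MPa

962.6 MPa


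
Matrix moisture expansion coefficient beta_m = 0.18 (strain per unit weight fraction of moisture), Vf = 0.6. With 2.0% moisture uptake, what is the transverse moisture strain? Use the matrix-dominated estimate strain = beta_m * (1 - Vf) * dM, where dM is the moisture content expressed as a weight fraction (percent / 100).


dM = 2.0/100 = 0.02
strain = beta_m * (1-Vf) * dM = 0.18 * 0.4 * 0.02 = 0.00144

0.00144


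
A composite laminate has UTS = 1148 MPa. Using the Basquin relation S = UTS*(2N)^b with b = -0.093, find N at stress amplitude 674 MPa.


N = 0.5 * (S/UTS)^(1/b) = 0.5 * (674/1148)^(1/-0.093) = 153.4169 cycles

153.4169 cycles


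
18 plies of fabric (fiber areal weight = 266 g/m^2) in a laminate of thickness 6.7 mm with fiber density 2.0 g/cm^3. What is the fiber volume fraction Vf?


Vf = n * FAW / (rho_f * h * 1000) = 18 * 266 / (2.0 * 6.7 * 1000) = 0.3573

0.3573


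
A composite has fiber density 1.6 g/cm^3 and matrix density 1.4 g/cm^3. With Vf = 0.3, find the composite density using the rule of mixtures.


rho_c = rho_f*Vf + rho_m*(1-Vf) = 1.6*0.3 + 1.4*0.7 = 1.46 g/cm^3

1.46 g/cm^3


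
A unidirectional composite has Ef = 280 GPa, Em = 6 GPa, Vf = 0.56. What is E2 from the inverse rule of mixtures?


1/E2 = Vf/Ef + (1-Vf)/Em = 0.56/280 + 0.44/6
E2 = 13.27 GPa

13.27 GPa


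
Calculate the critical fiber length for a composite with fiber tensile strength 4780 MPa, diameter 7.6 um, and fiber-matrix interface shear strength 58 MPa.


Lc = sigma_f * d / (2 * tau_i) = 4780 * 7.6 / (2 * 58) = 313.2 um

313.2 um


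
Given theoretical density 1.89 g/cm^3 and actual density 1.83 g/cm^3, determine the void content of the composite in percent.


Void% = (rho_theo - rho_actual)/rho_theo * 100 = (1.89 - 1.83)/1.89 * 100 = 3.17%

3.17%


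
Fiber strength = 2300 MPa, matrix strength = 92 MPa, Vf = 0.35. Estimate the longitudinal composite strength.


sigma_1 = sigma_f*Vf + sigma_m*(1-Vf) = 2300*0.35 + 92*0.65 = 864.8 MPa

864.8 MPa


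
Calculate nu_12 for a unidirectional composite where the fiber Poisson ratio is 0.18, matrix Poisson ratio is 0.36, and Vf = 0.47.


nu_12 = nu_f*Vf + nu_m*(1-Vf) = 0.18*0.47 + 0.36*0.53 = 0.2754

0.2754


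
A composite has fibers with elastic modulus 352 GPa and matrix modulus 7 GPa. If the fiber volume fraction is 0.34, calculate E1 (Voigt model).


E1 = Ef*Vf + Em*(1-Vf) = 352*0.34 + 7*0.66 = 124.3 GPa

124.3 GPa


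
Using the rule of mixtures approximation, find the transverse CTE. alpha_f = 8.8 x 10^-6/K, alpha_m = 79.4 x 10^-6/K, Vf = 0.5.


alpha_2 = alpha_f*Vf + alpha_m*(1-Vf) = 8.8*0.5 + 79.4*0.5 = 44.1 x 10^-6/K

44.1 x 10^-6/K


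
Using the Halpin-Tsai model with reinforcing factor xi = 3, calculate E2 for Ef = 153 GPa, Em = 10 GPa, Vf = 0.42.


eta = (Ef/Em - 1)/(Ef/Em + xi) = (15.3 - 1)/(15.3 + 3) = 0.7814
E2 = Em*(1+xi*eta*Vf)/(1-eta*Vf) = 29.54 GPa

29.54 GPa


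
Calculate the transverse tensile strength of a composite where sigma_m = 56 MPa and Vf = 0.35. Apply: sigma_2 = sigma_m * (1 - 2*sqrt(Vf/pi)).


factor = 1 - 2*sqrt(0.35/pi) = 0.3324
sigma_2 = 56 * 0.3324 = 18.62 MPa

18.62 MPa


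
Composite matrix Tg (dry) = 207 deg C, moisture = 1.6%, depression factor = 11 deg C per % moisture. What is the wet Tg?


Tg_wet = Tg_dry - k*moisture = 207 - 11*1.6 = 189.4 deg C

189.4 deg C


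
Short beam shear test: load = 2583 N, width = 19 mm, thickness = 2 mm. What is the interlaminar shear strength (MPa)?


ILSS = 3F/(4bh) = 3*2583/(4*19*2) = 50.98 MPa

50.98 MPa


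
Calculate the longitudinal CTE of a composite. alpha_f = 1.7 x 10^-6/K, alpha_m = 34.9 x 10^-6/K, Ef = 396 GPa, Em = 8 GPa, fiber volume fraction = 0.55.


E1 = Ef*Vf + Em*(1-Vf) = 221.4
alpha_1 = (alpha_f*Ef*Vf + alpha_m*Em*(1-Vf))/E1 = 2.24 x 10^-6/K

2.24 x 10^-6/K


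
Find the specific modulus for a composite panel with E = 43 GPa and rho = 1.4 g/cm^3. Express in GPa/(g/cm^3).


Specific stiffness = E/rho = 43/1.4 = 30.7 GPa/(g/cm^3)

30.7 GPa/(g/cm^3)


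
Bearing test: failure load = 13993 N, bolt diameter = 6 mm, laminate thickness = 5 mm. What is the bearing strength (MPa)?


sigma_br = F/(d*h) = 13993/(6*5) = 466.4 MPa

466.4 MPa


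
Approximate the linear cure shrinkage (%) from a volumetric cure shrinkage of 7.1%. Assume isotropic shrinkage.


Linear shrinkage ≈ vol_shrink/3 = 7.1/3 = 2.367%

2.367%


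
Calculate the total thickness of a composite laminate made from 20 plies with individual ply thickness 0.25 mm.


h = n * t_ply = 20 * 0.25 = 5.0 mm

5.0 mm


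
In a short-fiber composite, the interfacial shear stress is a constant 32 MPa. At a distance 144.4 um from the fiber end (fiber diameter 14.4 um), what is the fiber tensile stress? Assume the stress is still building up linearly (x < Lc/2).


Force balance: sigma_f * (pi*d^2/4) = tau * (pi*d) * x  ->  sigma_f = 4 * tau * x / d
sigma_f = 4 * 32 * 144.4 / 14.4 = 1283.6 MPa

1283.6 MPa


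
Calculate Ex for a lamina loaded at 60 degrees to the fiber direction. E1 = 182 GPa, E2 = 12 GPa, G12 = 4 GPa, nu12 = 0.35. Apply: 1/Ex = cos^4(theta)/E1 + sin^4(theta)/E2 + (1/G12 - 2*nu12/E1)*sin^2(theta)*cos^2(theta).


cos^4(60) = 0.0625, sin^4(60) = 0.5625, sin^2(60)*cos^2(60) = 0.1875
1/G12 - 2*nu12/E1 = 1/4 - 2*0.35/182 = 0.246154 GPa^-1
1/Ex = 0.0625/182 + 0.5625/12 + 0.246154*0.1875 = 0.0933723 GPa^-1
Ex = 10.71 GPa

10.71 GPa


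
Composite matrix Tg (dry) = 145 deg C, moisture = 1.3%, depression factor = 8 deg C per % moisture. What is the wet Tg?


Tg_wet = Tg_dry - k*moisture = 145 - 8*1.3 = 134.6 deg C

134.6 deg C


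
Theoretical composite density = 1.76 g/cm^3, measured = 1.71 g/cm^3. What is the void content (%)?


Void% = (rho_theo - rho_actual)/rho_theo * 100 = (1.76 - 1.71)/1.76 * 100 = 2.84%

2.84%


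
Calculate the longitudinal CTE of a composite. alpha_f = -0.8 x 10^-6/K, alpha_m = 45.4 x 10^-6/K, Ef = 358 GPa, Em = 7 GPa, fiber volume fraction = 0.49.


E1 = Ef*Vf + Em*(1-Vf) = 178.99
alpha_1 = (alpha_f*Ef*Vf + alpha_m*Em*(1-Vf))/E1 = 0.12 x 10^-6/K

0.12 x 10^-6/K


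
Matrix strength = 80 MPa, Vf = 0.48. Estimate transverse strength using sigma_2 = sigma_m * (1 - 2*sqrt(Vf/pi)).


factor = 1 - 2*sqrt(0.48/pi) = 0.2182
sigma_2 = 80 * 0.2182 = 17.46 MPa

17.46 MPa


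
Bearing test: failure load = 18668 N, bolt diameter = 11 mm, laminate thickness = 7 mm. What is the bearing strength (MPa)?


sigma_br = F/(d*h) = 18668/(11*7) = 242.4 MPa

242.4 MPa


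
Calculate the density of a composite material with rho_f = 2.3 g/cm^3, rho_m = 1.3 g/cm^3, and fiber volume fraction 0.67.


rho_c = rho_f*Vf + rho_m*(1-Vf) = 2.3*0.67 + 1.3*0.33 = 1.97 g/cm^3

1.97 g/cm^3


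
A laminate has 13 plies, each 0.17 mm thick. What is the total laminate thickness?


h = n * t_ply = 13 * 0.17 = 2.21 mm

2.21 mm


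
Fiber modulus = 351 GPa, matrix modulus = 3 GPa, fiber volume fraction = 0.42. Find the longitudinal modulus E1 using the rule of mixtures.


E1 = Ef*Vf + Em*(1-Vf) = 351*0.42 + 3*0.58 = 149.16 GPa

149.16 GPa


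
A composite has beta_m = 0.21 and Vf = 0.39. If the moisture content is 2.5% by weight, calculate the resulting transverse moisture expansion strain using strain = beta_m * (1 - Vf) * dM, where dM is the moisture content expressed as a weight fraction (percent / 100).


dM = 2.5/100 = 0.025
strain = beta_m * (1-Vf) * dM = 0.21 * 0.61 * 0.025 = 0.0032025

0.0032025


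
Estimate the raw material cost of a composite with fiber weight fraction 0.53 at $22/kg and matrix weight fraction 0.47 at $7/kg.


Cost = cost_f*Wf + cost_m*Wm = 22*0.53 + 7*0.47 = $14.95/kg

$14.95/kg


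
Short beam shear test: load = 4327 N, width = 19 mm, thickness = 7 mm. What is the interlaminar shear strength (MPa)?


ILSS = 3F/(4bh) = 3*4327/(4*19*7) = 24.4 MPa

24.4 MPa


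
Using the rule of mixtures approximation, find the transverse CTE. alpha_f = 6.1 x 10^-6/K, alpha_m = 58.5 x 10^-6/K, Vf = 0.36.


alpha_2 = alpha_f*Vf + alpha_m*(1-Vf) = 6.1*0.36 + 58.5*0.64 = 39.6 x 10^-6/K

39.6 x 10^-6/K


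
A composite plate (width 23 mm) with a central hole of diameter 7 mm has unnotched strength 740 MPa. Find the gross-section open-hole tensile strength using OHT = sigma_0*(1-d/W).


OHT = sigma_0*(1-d/W) = 740*(1-7/23) = 514.8 MPa

514.8 MPa


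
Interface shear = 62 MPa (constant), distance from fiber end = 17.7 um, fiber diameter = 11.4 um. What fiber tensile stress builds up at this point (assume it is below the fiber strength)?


Force balance: sigma_f * (pi*d^2/4) = tau * (pi*d) * x  ->  sigma_f = 4 * tau * x / d
sigma_f = 4 * 62 * 17.7 / 11.4 = 385.1 MPa

385.1 MPa


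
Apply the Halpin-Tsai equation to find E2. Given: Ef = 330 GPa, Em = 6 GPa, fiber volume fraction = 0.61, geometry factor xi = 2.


eta = (Ef/Em - 1)/(Ef/Em + xi) = (55.0 - 1)/(55.0 + 2) = 0.9474
E2 = Em*(1+xi*eta*Vf)/(1-eta*Vf) = 30.64 GPa

30.64 GPa


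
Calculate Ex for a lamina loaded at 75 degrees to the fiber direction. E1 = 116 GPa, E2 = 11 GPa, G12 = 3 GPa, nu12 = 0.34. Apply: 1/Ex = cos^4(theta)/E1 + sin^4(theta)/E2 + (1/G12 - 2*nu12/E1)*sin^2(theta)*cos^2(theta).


cos^4(75) = 0.004487, sin^4(75) = 0.870513, sin^2(75)*cos^2(75) = 0.0625
1/G12 - 2*nu12/E1 = 1/3 - 2*0.34/116 = 0.327471 GPa^-1
1/Ex = 0.004487/116 + 0.870513/11 + 0.327471*0.0625 = 0.0996432 GPa^-1
Ex = 10.04 GPa

10.04 GPa


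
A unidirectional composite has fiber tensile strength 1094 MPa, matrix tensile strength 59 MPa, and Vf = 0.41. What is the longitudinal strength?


sigma_1 = sigma_f*Vf + sigma_m*(1-Vf) = 1094*0.41 + 59*0.59 = 483.4 MPa

483.4 MPa


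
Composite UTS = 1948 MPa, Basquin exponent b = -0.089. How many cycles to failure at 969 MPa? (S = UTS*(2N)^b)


N = 0.5 * (S/UTS)^(1/b) = 0.5 * (969/1948)^(1/-0.089) = 1277.7441 cycles

1277.7441 cycles


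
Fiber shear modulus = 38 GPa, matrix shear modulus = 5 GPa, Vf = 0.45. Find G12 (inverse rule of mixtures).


1/G12 = Vf/Gf + (1-Vf)/Gm = 0.45/38 + 0.55/5
G12 = 8.21 GPa

8.21 GPa


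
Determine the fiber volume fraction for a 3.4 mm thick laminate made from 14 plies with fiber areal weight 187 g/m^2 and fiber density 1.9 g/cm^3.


Vf = n * FAW / (rho_f * h * 1000) = 14 * 187 / (1.9 * 3.4 * 1000) = 0.4053

0.4053


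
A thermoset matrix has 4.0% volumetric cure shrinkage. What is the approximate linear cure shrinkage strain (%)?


Linear shrinkage ≈ vol_shrink/3 = 4.0/3 = 1.333%

1.333%


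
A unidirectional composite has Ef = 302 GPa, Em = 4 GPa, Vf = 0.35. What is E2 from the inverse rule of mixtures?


1/E2 = Vf/Ef + (1-Vf)/Em = 0.35/302 + 0.65/4
E2 = 6.11 GPa

6.11 GPa


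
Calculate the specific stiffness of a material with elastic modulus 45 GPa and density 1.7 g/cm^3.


Specific stiffness = E/rho = 45/1.7 = 26.5 GPa/(g/cm^3)

26.5 GPa/(g/cm^3)


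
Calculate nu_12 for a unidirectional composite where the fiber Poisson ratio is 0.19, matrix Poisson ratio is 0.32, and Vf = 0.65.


nu_12 = nu_f*Vf + nu_m*(1-Vf) = 0.19*0.65 + 0.32*0.35 = 0.2355

0.2355


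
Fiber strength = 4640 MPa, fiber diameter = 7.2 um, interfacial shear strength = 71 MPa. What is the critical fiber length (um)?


Lc = sigma_f * d / (2 * tau_i) = 4640 * 7.2 / (2 * 71) = 235.3 um

235.3 um


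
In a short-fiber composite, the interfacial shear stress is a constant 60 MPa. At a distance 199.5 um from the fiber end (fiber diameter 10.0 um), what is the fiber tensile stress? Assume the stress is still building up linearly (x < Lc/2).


Force balance: sigma_f * (pi*d^2/4) = tau * (pi*d) * x  ->  sigma_f = 4 * tau * x / d
sigma_f = 4 * 60 * 199.5 / 10.0 = 4788.0 MPa

4788.0 MPa


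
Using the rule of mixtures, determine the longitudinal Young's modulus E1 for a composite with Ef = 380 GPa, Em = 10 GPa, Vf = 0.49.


E1 = Ef*Vf + Em*(1-Vf) = 380*0.49 + 10*0.51 = 191.3 GPa

191.3 GPa


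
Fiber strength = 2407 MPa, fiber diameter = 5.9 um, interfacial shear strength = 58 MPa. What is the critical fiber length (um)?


Lc = sigma_f * d / (2 * tau_i) = 2407 * 5.9 / (2 * 58) = 122.4 um

122.4 um


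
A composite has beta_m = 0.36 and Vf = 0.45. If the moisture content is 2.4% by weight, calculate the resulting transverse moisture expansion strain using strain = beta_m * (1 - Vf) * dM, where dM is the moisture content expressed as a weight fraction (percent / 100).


dM = 2.4/100 = 0.024
strain = beta_m * (1-Vf) * dM = 0.36 * 0.55 * 0.024 = 0.004752

0.004752


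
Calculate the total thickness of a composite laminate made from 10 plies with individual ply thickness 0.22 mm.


h = n * t_ply = 10 * 0.22 = 2.2 mm

2.2 mm


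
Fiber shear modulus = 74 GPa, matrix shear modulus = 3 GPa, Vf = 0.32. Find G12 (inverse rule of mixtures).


1/G12 = Vf/Gf + (1-Vf)/Gm = 0.32/74 + 0.68/3
G12 = 4.33 GPa

4.33 GPa


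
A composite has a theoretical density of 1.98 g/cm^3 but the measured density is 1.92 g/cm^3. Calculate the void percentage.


Void% = (rho_theo - rho_actual)/rho_theo * 100 = (1.98 - 1.92)/1.98 * 100 = 3.03%

3.03%


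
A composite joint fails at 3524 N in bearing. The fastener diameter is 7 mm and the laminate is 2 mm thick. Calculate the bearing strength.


sigma_br = F/(d*h) = 3524/(7*2) = 251.7 MPa

251.7 MPa


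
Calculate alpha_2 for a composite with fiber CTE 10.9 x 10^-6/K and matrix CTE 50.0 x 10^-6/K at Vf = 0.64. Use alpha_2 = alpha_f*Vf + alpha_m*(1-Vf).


alpha_2 = alpha_f*Vf + alpha_m*(1-Vf) = 10.9*0.64 + 50.0*0.36 = 25.0 x 10^-6/K

25.0 x 10^-6/K


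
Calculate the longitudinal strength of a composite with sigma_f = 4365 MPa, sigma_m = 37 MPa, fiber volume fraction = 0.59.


sigma_1 = sigma_f*Vf + sigma_m*(1-Vf) = 4365*0.59 + 37*0.41 = 2590.5 MPa

2590.5 MPa


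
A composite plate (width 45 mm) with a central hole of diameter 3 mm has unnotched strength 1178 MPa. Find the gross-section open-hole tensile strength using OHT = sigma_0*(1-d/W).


OHT = sigma_0*(1-d/W) = 1178*(1-3/45) = 1099.5 MPa

1099.5 MPa


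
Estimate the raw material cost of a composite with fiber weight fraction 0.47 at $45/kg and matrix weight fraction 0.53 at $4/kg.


Cost = cost_f*Wf + cost_m*Wm = 45*0.47 + 4*0.53 = $23.27/kg

$23.27/kg


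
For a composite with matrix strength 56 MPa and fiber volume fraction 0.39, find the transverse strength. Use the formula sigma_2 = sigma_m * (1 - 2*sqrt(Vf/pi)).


factor = 1 - 2*sqrt(0.39/pi) = 0.2953
sigma_2 = 56 * 0.2953 = 16.54 MPa

16.54 MPa


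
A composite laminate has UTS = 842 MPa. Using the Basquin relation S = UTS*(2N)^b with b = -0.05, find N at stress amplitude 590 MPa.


N = 0.5 * (S/UTS)^(1/b) = 0.5 * (590/842)^(1/-0.05) = 614.0046 cycles

614.0046 cycles


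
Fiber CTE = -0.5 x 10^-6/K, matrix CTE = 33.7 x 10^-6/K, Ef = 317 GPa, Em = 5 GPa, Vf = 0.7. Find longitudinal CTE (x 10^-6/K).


E1 = Ef*Vf + Em*(1-Vf) = 223.4
alpha_1 = (alpha_f*Ef*Vf + alpha_m*Em*(1-Vf))/E1 = -0.27 x 10^-6/K

-0.27 x 10^-6/K


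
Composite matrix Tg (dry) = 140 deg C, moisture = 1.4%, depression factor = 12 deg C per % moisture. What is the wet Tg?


Tg_wet = Tg_dry - k*moisture = 140 - 12*1.4 = 123.2 deg C

123.2 deg C


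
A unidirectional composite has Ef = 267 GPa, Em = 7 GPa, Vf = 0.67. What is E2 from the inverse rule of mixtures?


1/E2 = Vf/Ef + (1-Vf)/Em = 0.67/267 + 0.33/7
E2 = 20.14 GPa

20.14 GPa


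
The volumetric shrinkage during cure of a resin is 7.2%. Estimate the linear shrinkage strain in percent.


Linear shrinkage ≈ vol_shrink/3 = 7.2/3 = 2.4%

2.4%


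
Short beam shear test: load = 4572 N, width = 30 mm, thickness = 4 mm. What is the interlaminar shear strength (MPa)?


ILSS = 3F/(4bh) = 3*4572/(4*30*4) = 28.58 MPa

28.58 MPa


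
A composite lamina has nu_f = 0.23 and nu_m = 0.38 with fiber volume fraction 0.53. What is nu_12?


nu_12 = nu_f*Vf + nu_m*(1-Vf) = 0.23*0.53 + 0.38*0.47 = 0.3005

0.3005


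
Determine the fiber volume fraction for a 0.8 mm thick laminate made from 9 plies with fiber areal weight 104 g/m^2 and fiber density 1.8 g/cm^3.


Vf = n * FAW / (rho_f * h * 1000) = 9 * 104 / (1.8 * 0.8 * 1000) = 0.65

0.65


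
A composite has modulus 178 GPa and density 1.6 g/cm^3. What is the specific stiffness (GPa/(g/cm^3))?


Specific stiffness = E/rho = 178/1.6 = 111.3 GPa/(g/cm^3)

111.3 GPa/(g/cm^3)


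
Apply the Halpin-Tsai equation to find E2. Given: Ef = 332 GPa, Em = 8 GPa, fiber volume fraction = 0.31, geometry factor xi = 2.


eta = (Ef/Em - 1)/(Ef/Em + xi) = (41.5 - 1)/(41.5 + 2) = 0.931
E2 = Em*(1+xi*eta*Vf)/(1-eta*Vf) = 17.74 GPa

17.74 GPa


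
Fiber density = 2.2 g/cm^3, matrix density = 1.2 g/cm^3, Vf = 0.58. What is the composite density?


rho_c = rho_f*Vf + rho_m*(1-Vf) = 2.2*0.58 + 1.2*0.42 = 1.78 g/cm^3

1.78 g/cm^3


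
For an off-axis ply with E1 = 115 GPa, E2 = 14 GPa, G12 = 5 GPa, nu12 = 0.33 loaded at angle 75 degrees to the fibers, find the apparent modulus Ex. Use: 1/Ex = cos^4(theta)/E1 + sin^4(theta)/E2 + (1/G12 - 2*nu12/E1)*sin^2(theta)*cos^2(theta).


cos^4(75) = 0.004487, sin^4(75) = 0.870513, sin^2(75)*cos^2(75) = 0.0625
1/G12 - 2*nu12/E1 = 1/5 - 2*0.33/115 = 0.194261 GPa^-1
1/Ex = 0.004487/115 + 0.870513/14 + 0.194261*0.0625 = 0.0743598 GPa^-1
Ex = 13.45 GPa

13.45 GPa


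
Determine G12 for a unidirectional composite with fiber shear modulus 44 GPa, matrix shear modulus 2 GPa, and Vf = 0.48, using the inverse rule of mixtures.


1/G12 = Vf/Gf + (1-Vf)/Gm = 0.48/44 + 0.52/2
G12 = 3.69 GPa

3.69 GPa


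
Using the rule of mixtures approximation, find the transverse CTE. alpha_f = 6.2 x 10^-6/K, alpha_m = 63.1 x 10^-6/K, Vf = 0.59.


alpha_2 = alpha_f*Vf + alpha_m*(1-Vf) = 6.2*0.59 + 63.1*0.41 = 29.5 x 10^-6/K

29.5 x 10^-6/K


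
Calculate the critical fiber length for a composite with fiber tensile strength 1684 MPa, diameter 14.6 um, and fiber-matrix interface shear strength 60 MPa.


Lc = sigma_f * d / (2 * tau_i) = 1684 * 14.6 / (2 * 60) = 204.9 um

204.9 um


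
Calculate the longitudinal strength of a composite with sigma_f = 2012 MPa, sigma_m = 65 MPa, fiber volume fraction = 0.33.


sigma_1 = sigma_f*Vf + sigma_m*(1-Vf) = 2012*0.33 + 65*0.67 = 707.5 MPa

707.5 MPa


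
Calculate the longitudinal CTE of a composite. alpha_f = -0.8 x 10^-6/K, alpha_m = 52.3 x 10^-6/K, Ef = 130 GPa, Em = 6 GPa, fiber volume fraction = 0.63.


E1 = Ef*Vf + Em*(1-Vf) = 84.12
alpha_1 = (alpha_f*Ef*Vf + alpha_m*Em*(1-Vf))/E1 = 0.6 x 10^-6/K

0.6 x 10^-6/K


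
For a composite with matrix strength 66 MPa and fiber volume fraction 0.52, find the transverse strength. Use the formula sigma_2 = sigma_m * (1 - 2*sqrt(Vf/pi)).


factor = 1 - 2*sqrt(0.52/pi) = 0.1863
sigma_2 = 66 * 0.1863 = 12.3 MPa

12.3 MPa


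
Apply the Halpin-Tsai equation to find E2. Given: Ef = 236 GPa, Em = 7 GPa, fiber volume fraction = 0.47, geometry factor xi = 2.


eta = (Ef/Em - 1)/(Ef/Em + xi) = (33.7143 - 1)/(33.7143 + 2) = 0.916
E2 = Em*(1+xi*eta*Vf)/(1-eta*Vf) = 22.88 GPa

22.88 GPa


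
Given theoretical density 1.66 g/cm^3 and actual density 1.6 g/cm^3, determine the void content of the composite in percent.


Void% = (rho_theo - rho_actual)/rho_theo * 100 = (1.66 - 1.6)/1.66 * 100 = 3.61%

3.61%


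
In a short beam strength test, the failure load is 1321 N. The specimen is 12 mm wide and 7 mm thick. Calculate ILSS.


ILSS = 3F/(4bh) = 3*1321/(4*12*7) = 11.79 MPa

11.79 MPa


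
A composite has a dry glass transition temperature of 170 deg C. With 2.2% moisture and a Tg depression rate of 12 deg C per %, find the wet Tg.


Tg_wet = Tg_dry - k*moisture = 170 - 12*2.2 = 143.6 deg C

143.6 deg C


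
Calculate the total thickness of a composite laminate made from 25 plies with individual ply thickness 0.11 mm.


h = n * t_ply = 25 * 0.11 = 2.75 mm

2.75 mm


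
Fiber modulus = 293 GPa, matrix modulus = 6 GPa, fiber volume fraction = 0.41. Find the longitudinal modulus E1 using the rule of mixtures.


E1 = Ef*Vf + Em*(1-Vf) = 293*0.41 + 6*0.59 = 123.67 GPa

123.67 GPa


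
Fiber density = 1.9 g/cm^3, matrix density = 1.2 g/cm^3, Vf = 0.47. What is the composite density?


rho_c = rho_f*Vf + rho_m*(1-Vf) = 1.9*0.47 + 1.2*0.53 = 1.529 g/cm^3

1.529 g/cm^3


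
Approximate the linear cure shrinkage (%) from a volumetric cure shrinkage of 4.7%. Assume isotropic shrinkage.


Linear shrinkage ≈ vol_shrink/3 = 4.7/3 = 1.567%

1.567%


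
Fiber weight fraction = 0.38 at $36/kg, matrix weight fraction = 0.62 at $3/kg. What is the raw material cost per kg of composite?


Cost = cost_f*Wf + cost_m*Wm = 36*0.38 + 3*0.62 = $15.54/kg

$15.54/kg


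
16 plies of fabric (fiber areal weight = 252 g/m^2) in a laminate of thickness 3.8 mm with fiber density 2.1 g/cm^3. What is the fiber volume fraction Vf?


Vf = n * FAW / (rho_f * h * 1000) = 16 * 252 / (2.1 * 3.8 * 1000) = 0.5053

0.5053


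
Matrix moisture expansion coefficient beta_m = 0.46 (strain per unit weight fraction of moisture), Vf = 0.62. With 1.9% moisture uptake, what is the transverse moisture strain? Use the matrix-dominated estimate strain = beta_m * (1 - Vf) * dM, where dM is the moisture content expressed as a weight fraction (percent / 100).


dM = 1.9/100 = 0.019
strain = beta_m * (1-Vf) * dM = 0.46 * 0.38 * 0.019 = 0.0033212

0.0033212


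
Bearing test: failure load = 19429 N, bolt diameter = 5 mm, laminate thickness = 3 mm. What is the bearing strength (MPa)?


sigma_br = F/(d*h) = 19429/(5*3) = 1295.3 MPa

1295.3 MPa


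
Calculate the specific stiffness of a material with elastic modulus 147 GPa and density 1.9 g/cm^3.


Specific stiffness = E/rho = 147/1.9 = 77.4 GPa/(g/cm^3)

77.4 GPa/(g/cm^3)


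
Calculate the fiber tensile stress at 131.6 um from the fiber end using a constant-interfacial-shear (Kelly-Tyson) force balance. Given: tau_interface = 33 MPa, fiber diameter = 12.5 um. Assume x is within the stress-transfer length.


Force balance: sigma_f * (pi*d^2/4) = tau * (pi*d) * x  ->  sigma_f = 4 * tau * x / d
sigma_f = 4 * 33 * 131.6 / 12.5 = 1389.7 MPa

1389.7 MPa


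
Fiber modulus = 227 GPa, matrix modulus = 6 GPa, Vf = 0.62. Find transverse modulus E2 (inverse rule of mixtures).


1/E2 = Vf/Ef + (1-Vf)/Em = 0.62/227 + 0.38/6
E2 = 15.14 GPa

15.14 GPa


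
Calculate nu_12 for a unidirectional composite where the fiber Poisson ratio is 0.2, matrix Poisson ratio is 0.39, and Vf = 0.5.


nu_12 = nu_f*Vf + nu_m*(1-Vf) = 0.2*0.5 + 0.39*0.5 = 0.295

0.295


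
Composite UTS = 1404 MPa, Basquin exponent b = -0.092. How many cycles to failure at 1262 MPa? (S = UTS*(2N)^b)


N = 0.5 * (S/UTS)^(1/b) = 0.5 * (1262/1404)^(1/-0.092) = 1.5934 cycles

1.5934 cycles


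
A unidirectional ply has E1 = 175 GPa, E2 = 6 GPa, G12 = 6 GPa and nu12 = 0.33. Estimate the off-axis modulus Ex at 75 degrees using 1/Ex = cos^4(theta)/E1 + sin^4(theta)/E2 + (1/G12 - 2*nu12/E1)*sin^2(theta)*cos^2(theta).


cos^4(75) = 0.004487, sin^4(75) = 0.870513, sin^2(75)*cos^2(75) = 0.0625
1/G12 - 2*nu12/E1 = 1/6 - 2*0.33/175 = 0.162895 GPa^-1
1/Ex = 0.004487/175 + 0.870513/6 + 0.162895*0.0625 = 0.155292 GPa^-1
Ex = 6.44 GPa

6.44 GPa


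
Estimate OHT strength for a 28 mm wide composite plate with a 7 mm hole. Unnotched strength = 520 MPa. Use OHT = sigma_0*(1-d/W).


OHT = sigma_0*(1-d/W) = 520*(1-7/28) = 390.0 MPa

390.0 MPa


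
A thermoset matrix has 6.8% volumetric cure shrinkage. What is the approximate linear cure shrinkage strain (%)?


Linear shrinkage ≈ vol_shrink/3 = 6.8/3 = 2.267%

2.267%


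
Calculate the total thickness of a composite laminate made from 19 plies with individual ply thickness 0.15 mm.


h = n * t_ply = 19 * 0.15 = 2.85 mm

2.85 mm


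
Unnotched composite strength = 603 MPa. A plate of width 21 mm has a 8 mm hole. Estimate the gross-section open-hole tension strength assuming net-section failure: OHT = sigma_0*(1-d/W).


OHT = sigma_0*(1-d/W) = 603*(1-8/21) = 373.3 MPa

373.3 MPa


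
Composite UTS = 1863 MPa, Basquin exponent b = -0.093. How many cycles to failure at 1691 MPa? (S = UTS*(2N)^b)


N = 0.5 * (S/UTS)^(1/b) = 0.5 * (1691/1863)^(1/-0.093) = 1.4169 cycles

1.4169 cycles


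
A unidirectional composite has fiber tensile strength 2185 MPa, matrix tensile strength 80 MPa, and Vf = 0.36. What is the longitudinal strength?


sigma_1 = sigma_f*Vf + sigma_m*(1-Vf) = 2185*0.36 + 80*0.64 = 837.8 MPa

837.8 MPa


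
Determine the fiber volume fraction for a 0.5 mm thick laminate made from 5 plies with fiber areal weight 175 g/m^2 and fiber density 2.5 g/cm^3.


Vf = n * FAW / (rho_f * h * 1000) = 5 * 175 / (2.5 * 0.5 * 1000) = 0.7

0.7


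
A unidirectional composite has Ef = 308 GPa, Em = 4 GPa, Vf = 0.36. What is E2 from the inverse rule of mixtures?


1/E2 = Vf/Ef + (1-Vf)/Em = 0.36/308 + 0.64/4
E2 = 6.2 GPa

6.2 GPa


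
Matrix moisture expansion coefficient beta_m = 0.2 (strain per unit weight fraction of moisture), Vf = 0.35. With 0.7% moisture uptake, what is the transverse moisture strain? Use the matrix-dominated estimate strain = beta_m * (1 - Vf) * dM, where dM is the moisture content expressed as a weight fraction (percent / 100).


dM = 0.7/100 = 0.007
strain = beta_m * (1-Vf) * dM = 0.2 * 0.65 * 0.007 = 0.00091

0.00091


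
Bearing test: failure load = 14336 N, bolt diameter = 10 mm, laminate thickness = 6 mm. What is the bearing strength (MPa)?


sigma_br = F/(d*h) = 14336/(10*6) = 238.9 MPa

238.9 MPa


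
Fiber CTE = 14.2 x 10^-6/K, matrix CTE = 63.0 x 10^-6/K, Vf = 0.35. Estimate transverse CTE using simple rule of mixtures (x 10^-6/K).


alpha_2 = alpha_f*Vf + alpha_m*(1-Vf) = 14.2*0.35 + 63.0*0.65 = 45.9 x 10^-6/K

45.9 x 10^-6/K


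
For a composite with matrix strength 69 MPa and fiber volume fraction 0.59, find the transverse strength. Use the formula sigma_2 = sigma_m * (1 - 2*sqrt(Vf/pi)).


factor = 1 - 2*sqrt(0.59/pi) = 0.1333
sigma_2 = 69 * 0.1333 = 9.2 MPa

9.2 MPa


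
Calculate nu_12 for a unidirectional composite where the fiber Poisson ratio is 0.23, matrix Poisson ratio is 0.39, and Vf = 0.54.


nu_12 = nu_f*Vf + nu_m*(1-Vf) = 0.23*0.54 + 0.39*0.46 = 0.3036

0.3036


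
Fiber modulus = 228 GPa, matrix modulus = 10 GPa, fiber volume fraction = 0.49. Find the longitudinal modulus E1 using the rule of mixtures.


E1 = Ef*Vf + Em*(1-Vf) = 228*0.49 + 10*0.51 = 116.82 GPa

116.82 GPa


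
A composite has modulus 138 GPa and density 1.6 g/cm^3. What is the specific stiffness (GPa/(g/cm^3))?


Specific stiffness = E/rho = 138/1.6 = 86.3 GPa/(g/cm^3)

86.3 GPa/(g/cm^3)


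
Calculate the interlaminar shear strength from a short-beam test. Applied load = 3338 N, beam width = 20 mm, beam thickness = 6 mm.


ILSS = 3F/(4bh) = 3*3338/(4*20*6) = 20.86 MPa

20.86 MPa


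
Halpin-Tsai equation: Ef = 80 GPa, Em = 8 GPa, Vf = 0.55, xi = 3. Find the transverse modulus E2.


eta = (Ef/Em - 1)/(Ef/Em + xi) = (10.0 - 1)/(10.0 + 3) = 0.6923
E2 = Em*(1+xi*eta*Vf)/(1-eta*Vf) = 27.68 GPa

27.68 GPa


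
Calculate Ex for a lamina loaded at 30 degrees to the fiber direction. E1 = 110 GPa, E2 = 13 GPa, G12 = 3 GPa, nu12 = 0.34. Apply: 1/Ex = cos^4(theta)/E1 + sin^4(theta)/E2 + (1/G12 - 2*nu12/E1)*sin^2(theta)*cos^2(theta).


cos^4(30) = 0.5625, sin^4(30) = 0.0625, sin^2(30)*cos^2(30) = 0.1875
1/G12 - 2*nu12/E1 = 1/3 - 2*0.34/110 = 0.327152 GPa^-1
1/Ex = 0.5625/110 + 0.0625/13 + 0.327152*0.1875 = 0.0712622 GPa^-1
Ex = 14.03 GPa

14.03 GPa


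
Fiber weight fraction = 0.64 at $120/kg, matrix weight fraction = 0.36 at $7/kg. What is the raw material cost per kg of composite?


Cost = cost_f*Wf + cost_m*Wm = 120*0.64 + 7*0.36 = $79.32/kg

$79.32/kg


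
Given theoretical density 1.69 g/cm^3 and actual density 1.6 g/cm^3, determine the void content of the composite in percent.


Void% = (rho_theo - rho_actual)/rho_theo * 100 = (1.69 - 1.6)/1.69 * 100 = 5.33%

5.33%


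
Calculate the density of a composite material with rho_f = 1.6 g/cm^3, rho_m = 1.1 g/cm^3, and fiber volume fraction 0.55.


rho_c = rho_f*Vf + rho_m*(1-Vf) = 1.6*0.55 + 1.1*0.45 = 1.375 g/cm^3

1.375 g/cm^3


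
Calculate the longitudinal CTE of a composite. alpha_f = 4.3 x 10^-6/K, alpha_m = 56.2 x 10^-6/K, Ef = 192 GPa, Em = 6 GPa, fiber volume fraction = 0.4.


E1 = Ef*Vf + Em*(1-Vf) = 80.4
alpha_1 = (alpha_f*Ef*Vf + alpha_m*Em*(1-Vf))/E1 = 6.62 x 10^-6/K

6.62 x 10^-6/K


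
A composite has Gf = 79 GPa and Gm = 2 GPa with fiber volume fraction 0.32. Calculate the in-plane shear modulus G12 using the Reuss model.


1/G12 = Vf/Gf + (1-Vf)/Gm = 0.32/79 + 0.68/2
G12 = 2.91 GPa

2.91 GPa


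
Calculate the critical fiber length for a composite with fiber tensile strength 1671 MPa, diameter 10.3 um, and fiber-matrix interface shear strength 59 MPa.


Lc = sigma_f * d / (2 * tau_i) = 1671 * 10.3 / (2 * 59) = 145.9 um

145.9 um


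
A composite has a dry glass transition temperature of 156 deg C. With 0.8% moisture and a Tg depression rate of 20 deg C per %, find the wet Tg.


Tg_wet = Tg_dry - k*moisture = 156 - 20*0.8 = 140.0 deg C

140.0 deg C


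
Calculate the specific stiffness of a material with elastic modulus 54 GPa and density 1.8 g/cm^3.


Specific stiffness = E/rho = 54/1.8 = 30.0 GPa/(g/cm^3)

30.0 GPa/(g/cm^3)


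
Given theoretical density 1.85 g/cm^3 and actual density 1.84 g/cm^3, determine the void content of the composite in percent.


Void% = (rho_theo - rho_actual)/rho_theo * 100 = (1.85 - 1.84)/1.85 * 100 = 0.54%

0.54%


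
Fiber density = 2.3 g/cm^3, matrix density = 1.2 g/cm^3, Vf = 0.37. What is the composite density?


rho_c = rho_f*Vf + rho_m*(1-Vf) = 2.3*0.37 + 1.2*0.63 = 1.607 g/cm^3

1.607 g/cm^3
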